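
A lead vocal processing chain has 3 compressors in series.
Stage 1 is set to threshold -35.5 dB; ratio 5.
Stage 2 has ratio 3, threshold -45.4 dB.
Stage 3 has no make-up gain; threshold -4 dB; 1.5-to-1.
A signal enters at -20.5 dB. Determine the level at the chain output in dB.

Stage 1: 15 dB above -35.5 dB, reduced 5:1 to 3 dB above → -32.5 dB.
Stage 2: overshoot 12.9 dB → 12.9/3 = 4.3 dB → -41.1 dB.
Stage 3: below threshold (-41.1 ≤ -4); passes unchanged; output -41.1 dB.

-41.1 dB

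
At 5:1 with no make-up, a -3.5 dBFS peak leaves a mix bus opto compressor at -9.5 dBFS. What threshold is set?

Input is 7.5 dB above T (since output overshoot × R = input overshoot: (-9.5 − T)·5 = -3.5 − T gives T = -11 dBFS).
Check: -11 + (-3.5 − (-11))/5 = -11 + 1.5 = -9.5 dBFS. ✓

-11 dBFS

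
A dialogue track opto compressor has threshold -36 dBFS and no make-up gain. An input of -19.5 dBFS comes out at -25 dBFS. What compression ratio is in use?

Input overshoot = -19.5 − (-36) = 16.5 dB; output overshoot = -25 − (-36) = 11 dB.
Ratio = 16.5 / 11 = 1.5.

1.5:1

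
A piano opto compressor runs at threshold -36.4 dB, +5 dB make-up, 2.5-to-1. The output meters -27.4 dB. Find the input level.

-26.4 dB

Stripping the +5 dB make-up gives -32.4 dB at the gain stage.
That's 4 dB above the -36.4 dB threshold.
Undo the ratio: input overshoot = 4 × 2.5 = 10 dB, giving input = -26.4 dB.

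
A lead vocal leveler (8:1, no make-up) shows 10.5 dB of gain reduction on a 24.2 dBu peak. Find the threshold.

12.2 dBu

Input is 12 dB above T (since output overshoot × R = input overshoot: (13.7 − T)·8 = 24.2 − T gives T = 12.2 dBu).
Check: 12.2 + (24.2 − 12.2)/8 = 12.2 + 1.5 = 13.7 dBu. ✓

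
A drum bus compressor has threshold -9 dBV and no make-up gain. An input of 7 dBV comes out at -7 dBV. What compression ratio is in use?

8:1

Input overshoot = 7 − (-9) = 16 dB; output overshoot = -7 − (-9) = 2 dB.
Ratio = 16 / 2 = 8.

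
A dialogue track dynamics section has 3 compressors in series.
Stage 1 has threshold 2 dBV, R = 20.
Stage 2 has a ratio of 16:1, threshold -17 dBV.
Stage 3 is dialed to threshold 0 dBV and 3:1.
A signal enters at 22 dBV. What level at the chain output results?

Stage 1: overshoot 20 dB → 20/20 = 1 dB → 3 dBV.
Stage 2: 20 dB above -17 dBV, reduced 16:1 to 1.25 dB above → -15.75 dBV.
Stage 3: -15.75 dBV ≤ 0 dBV, so stage 3 doesn't engage; output -15.75 dBV.

-15.75 dBV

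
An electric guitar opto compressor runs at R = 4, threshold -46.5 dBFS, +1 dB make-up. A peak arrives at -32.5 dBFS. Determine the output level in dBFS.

The input is 14 dB above the -46.5 dBFS threshold.
4:1 compression reduces that to 14/4 = 3.5 dB over.
So the level is -46.5 + 3.5 = -43 dBFS; make-up adds 1 dB, giving -42 dBFS.

-42 dBFS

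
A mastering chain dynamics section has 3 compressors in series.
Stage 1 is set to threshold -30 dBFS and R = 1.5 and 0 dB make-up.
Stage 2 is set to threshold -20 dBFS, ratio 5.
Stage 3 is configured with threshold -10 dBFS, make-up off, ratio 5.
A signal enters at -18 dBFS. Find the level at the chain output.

Stage 1: overshoot 12 dB → 12/1.5 = 8 dB → -22 dBFS.
Stage 2: -22 dBFS is at or below the -20 dBFS threshold — no compression; output -22 dBFS.
Stage 3: -22 dBFS ≤ -10 dBFS, so stage 3 doesn't engage; output -22 dBFS.

-22 dBFS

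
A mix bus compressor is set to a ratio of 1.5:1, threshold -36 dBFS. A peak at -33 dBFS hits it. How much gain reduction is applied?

1 dB

The signal is 3 dB above threshold.
At 1.5:1, output sits 3/1.5 = 2 dB above threshold.
GR = overshoot in − overshoot out = 3 − 2 = 1 dB.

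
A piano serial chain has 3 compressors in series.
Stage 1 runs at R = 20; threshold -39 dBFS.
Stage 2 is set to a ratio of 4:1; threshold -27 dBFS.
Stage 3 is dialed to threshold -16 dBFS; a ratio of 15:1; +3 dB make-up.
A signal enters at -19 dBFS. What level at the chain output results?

-35 dBFS

Stage 1: overshoot 20 dB → 20/20 = 1 dB → -38 dBFS.
Stage 2: -38 dBFS is at or below the -27 dBFS threshold — no compression; output -38 dBFS.
Stage 3: -38 dBFS ≤ -16 dBFS, so stage 3 doesn't engage; make-up brings it to -35 dBFS.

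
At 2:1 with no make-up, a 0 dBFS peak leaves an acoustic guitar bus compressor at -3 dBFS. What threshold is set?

-6 dBFS

Input is 6 dB above T (since output overshoot × R = input overshoot: (-3 − T)·2 = 0 − T gives T = -6 dBFS).
Check: -6 + (0 − (-6))/2 = -6 + 3 = -3 dBFS. ✓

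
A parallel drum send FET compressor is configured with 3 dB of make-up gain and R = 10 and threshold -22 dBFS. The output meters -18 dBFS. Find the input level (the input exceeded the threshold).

Before make-up, the level was -18 − 3 = -21 dBFS.
That's 1 dB above the -22 dBFS threshold.
Input overshoot = R × output overshoot = 10 dB → input = -22 + 10 = -12 dBFS.

-12 dBFS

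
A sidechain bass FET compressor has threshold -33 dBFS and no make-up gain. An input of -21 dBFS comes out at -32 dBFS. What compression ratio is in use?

12:1

Input overshoot = -21 − (-33) = 12 dB; output overshoot = -32 − (-33) = 1 dB.
Ratio = 12 / 1 = 12.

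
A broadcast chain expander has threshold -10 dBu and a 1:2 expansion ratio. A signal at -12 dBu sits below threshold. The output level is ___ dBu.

-14 dBu

Below threshold, a 1:2 expander applies gain = (2−1)×(T − x) of attenuation.
(2−1) × 2 = 2 dB, so output = -12 − 2 = -14 dBu.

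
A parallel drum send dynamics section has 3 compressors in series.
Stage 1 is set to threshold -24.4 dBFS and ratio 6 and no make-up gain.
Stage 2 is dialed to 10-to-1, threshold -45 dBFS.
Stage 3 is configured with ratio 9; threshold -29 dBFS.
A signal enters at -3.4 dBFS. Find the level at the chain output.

Stage 1: 21 dB above -24.4 dBFS, reduced 6:1 to 3.5 dB above → -20.9 dBFS.
Stage 2: overshoot 24.1 dB → 24.1/10 = 2.41 dB → -42.59 dBFS.
Stage 3: -42.59 dBFS is at or below the -29 dBFS threshold — no compression; output -42.59 dBFS.

-42.59 dBFS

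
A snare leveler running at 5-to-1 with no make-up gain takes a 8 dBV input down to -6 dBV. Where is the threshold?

Input is 17.5 dB above T (since output overshoot × R = input overshoot: (-6 − T)·5 = 8 − T gives T = -9.5 dBV).
Check: -9.5 + (8 − (-9.5))/5 = -9.5 + 3.5 = -6 dBV. ✓

-9.5 dBV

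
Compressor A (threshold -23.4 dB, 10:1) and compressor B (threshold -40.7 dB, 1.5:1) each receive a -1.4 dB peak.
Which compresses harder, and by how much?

A: GR = 22 − 22/10 = 19.8 dB.
B: GR = 39.3 − 39.3/1.5 = 13.1 dB.
Difference: 6.7 dB in favour of A.

A, by 6.7 dB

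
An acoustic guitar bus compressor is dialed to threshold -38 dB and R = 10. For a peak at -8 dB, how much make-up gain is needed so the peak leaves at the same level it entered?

27 dB

Overshoot 30 dB → 30/10 = 3 dB after compression, so the compressed level is -38 + 3 = -35 dB.
Make-up = target − compressed = -8 − (-35) = 27 dB.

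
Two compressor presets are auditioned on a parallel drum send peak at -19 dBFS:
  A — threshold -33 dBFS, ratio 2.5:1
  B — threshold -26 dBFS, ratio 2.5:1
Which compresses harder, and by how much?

A: 14 dB over, compressed to 5.6 dB over, so 8.4 dB of GR.
B: 7 dB over, compressed to 2.8 dB over, so 4.2 dB of GR.
A reduces 4.2 dB more.

A, by 4.2 dB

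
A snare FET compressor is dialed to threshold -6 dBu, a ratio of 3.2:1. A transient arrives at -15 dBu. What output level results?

-15 dBu

-15 dBu is 9 dB below the -6 dBu threshold, so no gain reduction is applied.
Output = input = -15 dBu.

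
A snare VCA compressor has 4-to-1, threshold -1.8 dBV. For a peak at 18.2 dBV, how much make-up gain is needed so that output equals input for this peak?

The peak compresses to -1.8 + 20/4 = 3.2 dBV.
To reach 18.2 dBV requires 18.2 − 3.2 = 15 dB of make-up.

15 dB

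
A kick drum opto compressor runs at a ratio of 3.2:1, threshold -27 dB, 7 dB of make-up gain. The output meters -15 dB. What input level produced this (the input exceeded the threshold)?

Stripping the +7 dB make-up gives -22 dB at the gain stage.
That's 5 dB above the -27 dB threshold.
Before 3.2:1 compression the overshoot was 5 × 3.2 = 16 dB, so input = -27 + 16 = -11 dB.

-11 dB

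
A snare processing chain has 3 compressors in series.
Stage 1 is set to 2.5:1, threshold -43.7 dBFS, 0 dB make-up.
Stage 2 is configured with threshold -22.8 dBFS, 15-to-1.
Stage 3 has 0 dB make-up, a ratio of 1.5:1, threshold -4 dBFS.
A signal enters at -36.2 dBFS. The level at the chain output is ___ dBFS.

Stage 1: -36.2 dBFS is 7.5 dB over -43.7 dBFS; at 2.5:1 that becomes 3 dB over, giving -40.7 dBFS.
Stage 2: -40.7 dBFS is at or below the -22.8 dBFS threshold — no compression; output -40.7 dBFS.
Stage 3: -40.7 dBFS is at or below the -4 dBFS threshold — no compression; output -40.7 dBFS.

-40.7 dBFS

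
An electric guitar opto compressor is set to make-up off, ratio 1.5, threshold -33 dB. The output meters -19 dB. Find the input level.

The compressed level sits -19 − (-33) = 14 dB over threshold.
Input overshoot = R × output overshoot = 21 dB → input = -33 + 21 = -12 dB.

-12 dB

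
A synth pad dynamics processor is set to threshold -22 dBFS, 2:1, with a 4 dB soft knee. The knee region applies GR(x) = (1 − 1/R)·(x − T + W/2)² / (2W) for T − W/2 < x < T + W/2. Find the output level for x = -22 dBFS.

-22.25 dBFS

x − T + W/2 = -22 − (-22) + 2 = 2.
GR = (1 − 1/2) × 2² / 8 = 0.5 × 4 / 8 = 0.25 dB.
Output = -22 − 0.25 = -22.25 dBFS.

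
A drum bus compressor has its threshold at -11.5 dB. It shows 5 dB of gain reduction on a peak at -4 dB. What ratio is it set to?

Input overshoot = -4 − (-11.5) = 7.5 dB.
Output overshoot = 7.5 − 5 = 2.5 dB.
Ratio = input overshoot / output overshoot = 7.5 / 2.5 = 3.

3:1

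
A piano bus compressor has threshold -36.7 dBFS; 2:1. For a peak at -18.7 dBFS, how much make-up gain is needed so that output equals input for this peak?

9 dB

Overshoot 18 dB → 18/2 = 9 dB after compression, so the compressed level is -36.7 + 9 = -27.7 dBFS.
Make-up = target − compressed = -18.7 − (-27.7) = 9 dB.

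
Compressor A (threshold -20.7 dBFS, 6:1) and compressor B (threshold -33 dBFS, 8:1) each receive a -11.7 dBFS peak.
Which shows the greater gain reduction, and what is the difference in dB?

A: overshoot 9 dB → output overshoot 1.5 dB → GR 7.5 dB.
B: overshoot 21.3 dB → output overshoot 2.6625 dB → GR 18.6375 dB.
B reduces 11.1375 dB more.

B, by 11.1375 dB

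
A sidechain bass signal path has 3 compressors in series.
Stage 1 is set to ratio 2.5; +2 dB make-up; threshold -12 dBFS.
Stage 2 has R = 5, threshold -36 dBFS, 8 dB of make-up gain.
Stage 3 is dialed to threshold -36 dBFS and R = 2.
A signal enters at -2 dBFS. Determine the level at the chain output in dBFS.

Stage 1: 10 dB above -12 dBFS, reduced 2.5:1 to 4 dB above → -8 dBFS; +2 dB make-up → -6 dBFS.
Stage 2: 30 dB above -36 dBFS, reduced 5:1 to 6 dB above → -30 dBFS; +8 dB make-up → -22 dBFS.
Stage 3: 14 dB above -36 dBFS, reduced 2:1 to 7 dB above → -29 dBFS.

-29 dBFS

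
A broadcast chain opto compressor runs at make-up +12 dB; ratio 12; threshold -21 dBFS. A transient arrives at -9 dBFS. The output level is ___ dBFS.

The input is 12 dB above the -21 dBFS threshold.
The 12 dB excess becomes 1 dB after 12:1 reduction.
So the level is -21 + 1 = -20 dBFS; make-up adds 12 dB, giving -8 dBFS.

-8 dBFS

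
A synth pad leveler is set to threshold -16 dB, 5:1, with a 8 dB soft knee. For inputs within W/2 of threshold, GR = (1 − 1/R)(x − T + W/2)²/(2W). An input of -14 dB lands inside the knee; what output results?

x − T + W/2 = -14 − (-16) + 4 = 6.
GR = (1 − 1/5) × 6² / 16 = 0.8 × 36 / 16 = 1.8 dB.
Output = -14 − 1.8 = -15.8 dB.

-15.8 dB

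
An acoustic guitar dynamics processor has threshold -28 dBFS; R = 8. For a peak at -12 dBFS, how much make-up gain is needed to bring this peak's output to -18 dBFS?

8 dB

The peak compresses to -28 + 16/8 = -26 dBFS.
To reach -18 dBFS requires -18 − (-26) = 8 dB of make-up.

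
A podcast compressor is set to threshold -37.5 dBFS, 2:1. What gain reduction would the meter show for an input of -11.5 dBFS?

13 dB

The signal is 26 dB above threshold.
At 2:1, output sits 26/2 = 13 dB above threshold.
GR = overshoot in − overshoot out = 26 − 13 = 13 dB.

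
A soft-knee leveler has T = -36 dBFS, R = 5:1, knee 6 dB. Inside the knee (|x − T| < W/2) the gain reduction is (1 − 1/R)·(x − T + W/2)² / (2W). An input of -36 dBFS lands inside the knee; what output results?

x − T + W/2 = -36 − (-36) + 3 = 3.
GR = (1 − 1/5) × 3² / 12 = 0.8 × 9 / 12 = 0.6 dB.
Output = -36 − 0.6 = -36.6 dBFS.

-36.6 dBFS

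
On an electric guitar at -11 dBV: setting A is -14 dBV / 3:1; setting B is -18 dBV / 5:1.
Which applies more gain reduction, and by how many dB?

A: GR = 3 − 3/3 = 2 dB.
B: GR = 7 − 7/5 = 5.6 dB.
Difference: 3.6 dB in favour of B.

B, by 3.6 dB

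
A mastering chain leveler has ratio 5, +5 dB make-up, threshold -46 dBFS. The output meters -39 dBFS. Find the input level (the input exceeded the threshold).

-36 dBFS

Before make-up, the level was -39 − 5 = -44 dBFS.
Post-compression overshoot = -44 − (-46) = 2 dB.
Before 5:1 compression the overshoot was 2 × 5 = 10 dB, so input = -46 + 10 = -36 dBFS.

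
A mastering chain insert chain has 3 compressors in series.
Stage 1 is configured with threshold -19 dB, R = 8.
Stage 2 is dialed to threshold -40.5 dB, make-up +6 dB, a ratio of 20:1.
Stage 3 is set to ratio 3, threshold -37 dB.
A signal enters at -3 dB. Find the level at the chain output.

Stage 1: overshoot 16 dB → 16/8 = 2 dB → -17 dB.
Stage 2: -17 dB is 23.5 dB over -40.5 dB; at 20:1 that becomes 1.175 dB over, giving -39.325 dB; +6 dB make-up → -33.325 dB.
Stage 3: overshoot 3.675 dB → 3.675/3 = 1.225 dB → -35.775 dB.

-35.775 dB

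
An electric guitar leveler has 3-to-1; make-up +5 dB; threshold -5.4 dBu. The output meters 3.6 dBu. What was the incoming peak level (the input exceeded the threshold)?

6.6 dBu

Remove make-up: 3.6 − 5 = -1.4 dBu.
That's 4 dB above the -5.4 dBu threshold.
Before 3:1 compression the overshoot was 4 × 3 = 12 dB, so input = -5.4 + 12 = 6.6 dBu.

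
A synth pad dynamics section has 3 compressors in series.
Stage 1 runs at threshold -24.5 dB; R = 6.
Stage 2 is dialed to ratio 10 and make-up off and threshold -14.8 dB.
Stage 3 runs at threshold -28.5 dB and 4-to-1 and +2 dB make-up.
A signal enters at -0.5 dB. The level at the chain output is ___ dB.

Stage 1: -0.5 dB is 24 dB over -24.5 dB; at 6:1 that becomes 4 dB over, giving -20.5 dB.
Stage 2: -20.5 dB is at or below the -14.8 dB threshold — no compression; output -20.5 dB.
Stage 3: overshoot 8 dB → 8/4 = 2 dB → -26.5 dB; +2 dB make-up → -24.5 dB.

-24.5 dB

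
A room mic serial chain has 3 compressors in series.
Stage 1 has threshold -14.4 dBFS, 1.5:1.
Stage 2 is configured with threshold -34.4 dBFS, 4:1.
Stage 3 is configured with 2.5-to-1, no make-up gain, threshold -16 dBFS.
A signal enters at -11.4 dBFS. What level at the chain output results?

Stage 1: overshoot 3 dB → 3/1.5 = 2 dB → -12.4 dBFS.
Stage 2: overshoot 22 dB → 22/4 = 5.5 dB → -28.9 dBFS.
Stage 3: -28.9 dBFS is at or below the -16 dBFS threshold — no compression; output -28.9 dBFS.

-28.9 dBFS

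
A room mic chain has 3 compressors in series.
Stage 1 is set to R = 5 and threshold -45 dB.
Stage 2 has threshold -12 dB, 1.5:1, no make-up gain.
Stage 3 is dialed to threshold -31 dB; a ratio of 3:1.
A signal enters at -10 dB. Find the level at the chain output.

-38 dB

Stage 1: overshoot 35 dB → 35/5 = 7 dB → -38 dB.
Stage 2: -38 dB ≤ -12 dB, so stage 2 doesn't engage; output -38 dB.
Stage 3: -38 dB is at or below the -31 dB threshold — no compression; output -38 dB.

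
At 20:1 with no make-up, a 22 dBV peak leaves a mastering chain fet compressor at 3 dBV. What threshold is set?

Gain reduction = 22 − 3 = 19 dB; output overshoot = GR / (R − 1) = 19 / 19 = 1 dB.
Threshold = output − output overshoot = 3 − 1 = 2 dBV.

2 dBV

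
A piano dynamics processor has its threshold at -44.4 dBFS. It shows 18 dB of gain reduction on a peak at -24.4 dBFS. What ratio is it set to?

Input overshoot = -24.4 − (-44.4) = 20 dB.
Output overshoot = 20 − 18 = 2 dB.
Ratio = input overshoot / output overshoot = 20 / 2 = 10.

10:1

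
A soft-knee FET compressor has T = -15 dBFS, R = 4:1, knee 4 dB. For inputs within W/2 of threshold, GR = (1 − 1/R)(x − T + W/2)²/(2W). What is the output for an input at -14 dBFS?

-14.84375 dBFS

x − T + W/2 = -14 − (-15) + 2 = 3.
GR = (1 − 1/4) × 3² / 8 = 0.75 × 9 / 8 = 0.84375 dB.
Output = -14 − 0.84375 = -14.84375 dBFS.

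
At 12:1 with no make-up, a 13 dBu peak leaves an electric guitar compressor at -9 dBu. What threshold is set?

Gain reduction = 13 − (-9) = 22 dB; output overshoot = GR / (R − 1) = 22 / 11 = 2 dB.
Threshold = output − output overshoot = -9 − 2 = -11 dBu.

-11 dBu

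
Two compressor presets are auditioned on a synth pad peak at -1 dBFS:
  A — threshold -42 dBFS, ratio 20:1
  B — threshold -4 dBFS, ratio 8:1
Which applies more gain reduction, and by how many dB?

A, by 36.325 dB

A: 41 dB over, compressed to 2.05 dB over, so 38.95 dB of GR.
B: 3 dB over, compressed to 0.375 dB over, so 2.625 dB of GR.
A applies 36.325 dB more gain reduction.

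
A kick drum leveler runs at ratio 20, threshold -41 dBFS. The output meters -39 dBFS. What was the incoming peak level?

The compressed level sits -39 − (-41) = 2 dB over threshold.
Undo the ratio: input overshoot = 2 × 20 = 40 dB, giving input = -1 dBFS.

-1 dBFS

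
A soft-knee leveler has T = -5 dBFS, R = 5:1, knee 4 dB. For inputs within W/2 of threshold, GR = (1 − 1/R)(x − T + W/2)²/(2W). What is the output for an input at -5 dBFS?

-5.4 dBFS

x − T + W/2 = -5 − (-5) + 2 = 2.
GR = (1 − 1/5) × 2² / 8 = 0.8 × 4 / 8 = 0.4 dB.
Output = -5 − 0.4 = -5.4 dBFS.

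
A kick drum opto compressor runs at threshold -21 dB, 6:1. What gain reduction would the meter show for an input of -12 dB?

7.5 dB

-12 dB exceeds the threshold by 9 dB.
A 6:1 ratio leaves 1.5 dB of that excess.
Gain reduction = 9 − 1.5 = 7.5 dB.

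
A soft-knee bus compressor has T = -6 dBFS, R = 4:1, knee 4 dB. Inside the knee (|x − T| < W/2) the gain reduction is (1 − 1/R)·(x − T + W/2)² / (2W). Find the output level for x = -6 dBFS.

x − T + W/2 = -6 − (-6) + 2 = 2.
GR = (1 − 1/4) × 2² / 8 = 0.75 × 4 / 8 = 0.375 dB.
Output = -6 − 0.375 = -6.375 dBFS.

-6.375 dBFS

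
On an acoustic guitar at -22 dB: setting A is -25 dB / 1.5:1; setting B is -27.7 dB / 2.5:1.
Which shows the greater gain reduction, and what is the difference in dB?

B, by 2.42 dB

A: 3 dB over, compressed to 2 dB over, so 1 dB of GR.
B: 5.7 dB over, compressed to 2.28 dB over, so 3.42 dB of GR.
Difference: 2.42 dB in favour of B.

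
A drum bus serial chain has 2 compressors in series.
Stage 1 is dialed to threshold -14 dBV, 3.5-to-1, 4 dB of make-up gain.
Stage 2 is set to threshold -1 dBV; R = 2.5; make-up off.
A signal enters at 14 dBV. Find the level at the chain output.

-2 dBV

Stage 1: overshoot 28 dB → 28/3.5 = 8 dB → -6 dBV; +4 dB make-up → -2 dBV.
Stage 2: below threshold (-2 ≤ -1); passes unchanged; output -2 dBV.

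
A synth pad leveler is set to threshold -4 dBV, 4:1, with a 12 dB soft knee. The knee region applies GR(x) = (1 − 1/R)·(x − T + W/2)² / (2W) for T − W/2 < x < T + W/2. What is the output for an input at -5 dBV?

x − T + W/2 = -5 − (-4) + 6 = 5.
GR = (1 − 1/4) × 5² / 24 = 0.75 × 25 / 24 = 0.78125 dB.
Output = -5 − 0.78125 = -5.78125 dBV.

-5.78125 dBV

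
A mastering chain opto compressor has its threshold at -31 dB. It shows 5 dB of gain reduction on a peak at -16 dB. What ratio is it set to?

1.5:1

Input overshoot = -16 − (-31) = 15 dB.
Output overshoot = 15 − 5 = 10 dB.
Ratio = input overshoot / output overshoot = 15 / 10 = 1.5.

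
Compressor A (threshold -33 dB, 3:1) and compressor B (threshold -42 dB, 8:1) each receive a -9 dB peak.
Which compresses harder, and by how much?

B, by 12.875 dB

A: overshoot 24 dB → output overshoot 8 dB → GR 16 dB.
B: overshoot 33 dB → output overshoot 4.125 dB → GR 28.875 dB.
Difference: 12.875 dB in favour of B.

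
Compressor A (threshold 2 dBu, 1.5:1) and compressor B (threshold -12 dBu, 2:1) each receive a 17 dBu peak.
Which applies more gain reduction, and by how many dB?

B, by 9.5 dB

A: GR = 15 − 15/1.5 = 5 dB.
B: GR = 29 − 29/2 = 14.5 dB.
B reduces 9.5 dB more.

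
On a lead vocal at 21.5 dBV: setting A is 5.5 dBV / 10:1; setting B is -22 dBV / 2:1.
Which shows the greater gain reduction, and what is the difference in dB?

B, by 7.35 dB

A: 16 dB over, compressed to 1.6 dB over, so 14.4 dB of GR.
B: 43.5 dB over, compressed to 21.75 dB over, so 21.75 dB of GR.
Difference: 7.35 dB in favour of B.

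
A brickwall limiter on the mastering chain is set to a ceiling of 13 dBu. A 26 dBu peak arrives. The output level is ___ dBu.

13 dBu

A brickwall limiter is an ∞:1 compressor: any input above the ceiling is clamped to 13 dBu.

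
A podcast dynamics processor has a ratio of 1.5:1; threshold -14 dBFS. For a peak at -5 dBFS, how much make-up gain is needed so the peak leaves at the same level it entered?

Without make-up, output = threshold + overshoot/1.5 = -14 + 6 = -8 dBFS.
Gap to target: 3 dB.

3 dB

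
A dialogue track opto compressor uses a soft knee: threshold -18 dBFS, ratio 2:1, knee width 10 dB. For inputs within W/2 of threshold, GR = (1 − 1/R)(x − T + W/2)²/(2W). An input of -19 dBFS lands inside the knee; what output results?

x − T + W/2 = -19 − (-18) + 5 = 4.
GR = (1 − 1/2) × 4² / 20 = 0.5 × 16 / 20 = 0.4 dB.
Output = -19 − 0.4 = -19.4 dBFS.

-19.4 dBFS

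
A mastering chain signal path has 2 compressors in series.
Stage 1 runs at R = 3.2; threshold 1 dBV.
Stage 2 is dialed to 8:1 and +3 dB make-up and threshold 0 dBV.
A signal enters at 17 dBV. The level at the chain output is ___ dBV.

3.75 dBV

Stage 1: 16 dB above 1 dBV, reduced 3.2:1 to 5 dB above → 6 dBV.
Stage 2: 6 dB above 0 dBV, reduced 8:1 to 0.75 dB above → 0.75 dBV; +3 dB make-up → 3.75 dBV.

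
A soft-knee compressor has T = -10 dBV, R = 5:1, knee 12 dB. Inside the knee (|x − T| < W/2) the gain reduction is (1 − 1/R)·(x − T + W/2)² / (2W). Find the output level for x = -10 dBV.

-11.2 dBV

x − T + W/2 = -10 − (-10) + 6 = 6.
GR = (1 − 1/5) × 6² / 24 = 0.8 × 36 / 24 = 1.2 dB.
Output = -10 − 1.2 = -11.2 dBV.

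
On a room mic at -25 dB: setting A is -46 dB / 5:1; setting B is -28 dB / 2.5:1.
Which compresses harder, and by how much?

A, by 15 dB

A: GR = 21 − 21/5 = 16.8 dB.
B: GR = 3 − 3/2.5 = 1.8 dB.
A applies 15 dB more gain reduction.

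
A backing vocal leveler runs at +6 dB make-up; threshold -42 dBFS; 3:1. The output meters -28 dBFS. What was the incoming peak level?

-18 dBFS

Remove make-up: -28 − 6 = -34 dBFS.
The compressed level sits -34 − (-42) = 8 dB over threshold.
Undo the ratio: input overshoot = 8 × 3 = 24 dB, giving input = -18 dBFS.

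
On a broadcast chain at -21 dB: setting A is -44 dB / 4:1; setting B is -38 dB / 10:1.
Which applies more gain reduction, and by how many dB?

A: 23 dB over, compressed to 5.75 dB over, so 17.25 dB of GR.
B: 17 dB over, compressed to 1.7 dB over, so 15.3 dB of GR.
Difference: 1.95 dB in favour of A.

A, by 1.95 dB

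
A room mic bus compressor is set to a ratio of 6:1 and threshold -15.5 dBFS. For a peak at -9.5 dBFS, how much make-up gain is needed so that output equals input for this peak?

5 dB

Without make-up, output = threshold + overshoot/6 = -15.5 + 1 = -14.5 dBFS.
Gap to target: 5 dB.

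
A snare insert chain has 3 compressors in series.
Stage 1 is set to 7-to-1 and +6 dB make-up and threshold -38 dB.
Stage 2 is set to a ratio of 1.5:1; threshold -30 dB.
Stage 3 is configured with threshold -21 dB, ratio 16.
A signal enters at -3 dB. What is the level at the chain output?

-28 dB

Stage 1: -3 dB is 35 dB over -38 dB; at 7:1 that becomes 5 dB over, giving -33 dB; +6 dB make-up → -27 dB.
Stage 2: 3 dB above -30 dB, reduced 1.5:1 to 2 dB above → -28 dB.
Stage 3: -28 dB ≤ -21 dB, so stage 3 doesn't engage; output -28 dB.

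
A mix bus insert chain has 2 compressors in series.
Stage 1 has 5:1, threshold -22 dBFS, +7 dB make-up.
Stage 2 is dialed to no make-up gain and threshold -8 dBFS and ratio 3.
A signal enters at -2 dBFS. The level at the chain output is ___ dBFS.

Stage 1: overshoot 20 dB → 20/5 = 4 dB → -18 dBFS; +7 dB make-up → -11 dBFS.
Stage 2: -11 dBFS is at or below the -8 dBFS threshold — no compression; output -11 dBFS.

-11 dBFS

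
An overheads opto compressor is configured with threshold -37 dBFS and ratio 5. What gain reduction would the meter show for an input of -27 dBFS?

8 dB

The signal is 10 dB above threshold.
After 5:1 compression the overshoot becomes 10/5 = 2 dB.
So the signal is attenuated by 10 − 2 = 8 dB.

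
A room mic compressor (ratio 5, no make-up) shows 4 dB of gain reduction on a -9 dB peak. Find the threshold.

Gain reduction = -9 − (-13) = 4 dB; output overshoot = GR / (R − 1) = 4 / 4 = 1 dB.
Threshold = output − output overshoot = -13 − 1 = -14 dB.

-14 dB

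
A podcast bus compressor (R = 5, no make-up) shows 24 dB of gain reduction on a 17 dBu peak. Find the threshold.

-13 dBu

Let T be the threshold. Output overshoot = (input overshoot)/R, so -7 − T = (17 − T)/5.
5·(-7 − T) = 17 − T → 4·T = -35 − 17 = -52.
T = -52/4 = -13 dBu.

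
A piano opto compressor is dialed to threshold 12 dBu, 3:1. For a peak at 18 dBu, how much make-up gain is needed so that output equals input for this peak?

4 dB

Without make-up, output = threshold + overshoot/3 = 12 + 2 = 14 dBu.
Gap to target: 4 dB.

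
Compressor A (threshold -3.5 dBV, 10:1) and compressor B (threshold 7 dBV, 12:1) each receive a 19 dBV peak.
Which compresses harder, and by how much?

A, by 9.25 dB

A: overshoot 22.5 dB → output overshoot 2.25 dB → GR 20.25 dB.
B: overshoot 12 dB → output overshoot 1 dB → GR 11 dB.
Difference: 9.25 dB in favour of A.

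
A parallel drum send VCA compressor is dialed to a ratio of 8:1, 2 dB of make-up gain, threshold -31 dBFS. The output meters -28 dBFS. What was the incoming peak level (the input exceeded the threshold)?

Before make-up, the level was -28 − 2 = -30 dBFS.
Post-compression overshoot = -30 − (-31) = 1 dB.
Input overshoot = R × output overshoot = 8 dB → input = -31 + 8 = -23 dBFS.

-23 dBFS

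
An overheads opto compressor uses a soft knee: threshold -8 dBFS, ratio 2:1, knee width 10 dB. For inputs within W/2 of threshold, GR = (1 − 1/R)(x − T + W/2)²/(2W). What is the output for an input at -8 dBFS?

x − T + W/2 = -8 − (-8) + 5 = 5.
GR = (1 − 1/2) × 5² / 20 = 0.5 × 25 / 20 = 0.625 dB.
Output = -8 − 0.625 = -8.625 dBFS.

-8.625 dBFS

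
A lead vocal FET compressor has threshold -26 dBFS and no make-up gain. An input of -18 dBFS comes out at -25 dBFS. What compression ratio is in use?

8:1

Input overshoot = -18 − (-26) = 8 dB; output overshoot = -25 − (-26) = 1 dB.
Ratio = 8 / 1 = 8.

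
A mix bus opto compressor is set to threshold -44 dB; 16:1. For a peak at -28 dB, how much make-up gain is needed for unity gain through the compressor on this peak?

15 dB

Overshoot 16 dB → 16/16 = 1 dB after compression, so the compressed level is -44 + 1 = -43 dB.
Make-up = target − compressed = -28 − (-43) = 15 dB.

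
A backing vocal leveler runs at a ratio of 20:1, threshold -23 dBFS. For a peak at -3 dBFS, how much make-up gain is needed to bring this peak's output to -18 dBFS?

4 dB

The peak compresses to -23 + 20/20 = -22 dBFS.
To reach -18 dBFS requires -18 − (-22) = 4 dB of make-up.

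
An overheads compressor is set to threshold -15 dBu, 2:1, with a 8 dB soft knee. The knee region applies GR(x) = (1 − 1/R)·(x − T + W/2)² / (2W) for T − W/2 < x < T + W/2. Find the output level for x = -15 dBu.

x − T + W/2 = -15 − (-15) + 4 = 4.
GR = (1 − 1/2) × 4² / 16 = 0.5 × 16 / 16 = 0.5 dB.
Output = -15 − 0.5 = -15.5 dBu.

-15.5 dBu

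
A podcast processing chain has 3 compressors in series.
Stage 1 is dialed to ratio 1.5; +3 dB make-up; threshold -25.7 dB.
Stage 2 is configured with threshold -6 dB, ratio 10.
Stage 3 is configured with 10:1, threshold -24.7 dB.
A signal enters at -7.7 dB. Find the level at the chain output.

-23.3 dB

Stage 1: -7.7 dB is 18 dB over -25.7 dB; at 1.5:1 that becomes 12 dB over, giving -13.7 dB; +3 dB make-up → -10.7 dB.
Stage 2: below threshold (-10.7 ≤ -6); passes unchanged; output -10.7 dB.
Stage 3: -10.7 dB is 14 dB over -24.7 dB; at 10:1 that becomes 1.4 dB over, giving -23.3 dB.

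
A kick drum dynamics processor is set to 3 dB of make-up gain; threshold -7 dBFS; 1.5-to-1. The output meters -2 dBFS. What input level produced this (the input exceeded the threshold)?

-4 dBFS

Remove make-up: -2 − 3 = -5 dBFS.
That's 2 dB above the -7 dBFS threshold.
Undo the ratio: input overshoot = 2 × 1.5 = 3 dB, giving input = -4 dBFS.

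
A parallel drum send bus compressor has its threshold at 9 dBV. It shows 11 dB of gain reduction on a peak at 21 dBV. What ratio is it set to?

12:1

Input overshoot = 21 − 9 = 12 dB.
Output overshoot = 12 − 11 = 1 dB.
Ratio = input overshoot / output overshoot = 12 / 1 = 12.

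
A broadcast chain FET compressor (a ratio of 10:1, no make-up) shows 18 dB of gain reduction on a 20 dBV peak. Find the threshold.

0 dBV

Gain reduction = 20 − 2 = 18 dB; output overshoot = GR / (R − 1) = 18 / 9 = 2 dB.
Threshold = output − output overshoot = 2 − 2 = 0 dBV.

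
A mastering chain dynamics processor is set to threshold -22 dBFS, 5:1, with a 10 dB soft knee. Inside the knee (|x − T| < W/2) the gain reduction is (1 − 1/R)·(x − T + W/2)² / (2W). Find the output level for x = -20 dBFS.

x − T + W/2 = -20 − (-22) + 5 = 7.
GR = (1 − 1/5) × 7² / 20 = 0.8 × 49 / 20 = 1.96 dB.
Output = -20 − 1.96 = -21.96 dBFS.

-21.96 dBFS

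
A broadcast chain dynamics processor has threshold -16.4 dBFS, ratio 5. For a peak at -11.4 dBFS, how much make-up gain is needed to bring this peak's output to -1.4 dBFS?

14 dB

The peak compresses to -16.4 + 5/5 = -15.4 dBFS.
To reach -1.4 dBFS requires -1.4 − (-15.4) = 14 dB of make-up.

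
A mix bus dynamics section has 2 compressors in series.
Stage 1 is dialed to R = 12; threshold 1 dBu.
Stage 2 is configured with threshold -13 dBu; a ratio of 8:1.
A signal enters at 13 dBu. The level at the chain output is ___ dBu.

Stage 1: 13 dBu is 12 dB over 1 dBu; at 12:1 that becomes 1 dB over, giving 2 dBu.
Stage 2: overshoot 15 dB → 15/8 = 1.875 dB → -11.125 dBu.

-11.125 dBu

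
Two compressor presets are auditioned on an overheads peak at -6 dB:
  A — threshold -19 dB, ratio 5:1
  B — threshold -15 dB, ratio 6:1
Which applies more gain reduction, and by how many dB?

A, by 2.9 dB

A: overshoot 13 dB → output overshoot 2.6 dB → GR 10.4 dB.
B: overshoot 9 dB → output overshoot 1.5 dB → GR 7.5 dB.
Difference: 2.9 dB in favour of A.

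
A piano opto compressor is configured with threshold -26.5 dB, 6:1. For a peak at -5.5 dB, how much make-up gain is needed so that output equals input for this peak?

The peak compresses to -26.5 + 21/6 = -23 dB.
To reach -5.5 dB requires -5.5 − (-23) = 17.5 dB of make-up.

17.5 dB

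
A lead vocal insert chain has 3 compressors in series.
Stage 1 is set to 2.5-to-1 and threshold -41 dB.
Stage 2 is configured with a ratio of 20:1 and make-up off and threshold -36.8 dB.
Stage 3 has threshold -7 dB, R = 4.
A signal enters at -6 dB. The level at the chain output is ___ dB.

Stage 1: 35 dB above -41 dB, reduced 2.5:1 to 14 dB above → -27 dB.
Stage 2: -27 dB is 9.8 dB over -36.8 dB; at 20:1 that becomes 0.49 dB over, giving -36.31 dB.
Stage 3: below threshold (-36.31 ≤ -7); passes unchanged; output -36.31 dB.

-36.31 dB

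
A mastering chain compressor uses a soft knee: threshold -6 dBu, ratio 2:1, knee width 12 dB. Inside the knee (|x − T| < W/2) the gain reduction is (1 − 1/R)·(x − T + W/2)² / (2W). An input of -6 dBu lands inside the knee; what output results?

-6.75 dBu

x − T + W/2 = -6 − (-6) + 6 = 6.
GR = (1 − 1/2) × 6² / 24 = 0.5 × 36 / 24 = 0.75 dB.
Output = -6 − 0.75 = -6.75 dBu.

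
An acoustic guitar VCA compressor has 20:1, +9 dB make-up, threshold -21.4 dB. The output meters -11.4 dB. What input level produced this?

Remove make-up: -11.4 − 9 = -20.4 dB.
Post-compression overshoot = -20.4 − (-21.4) = 1 dB.
Input overshoot = R × output overshoot = 20 dB → input = -21.4 + 20 = -1.4 dB.

-1.4 dB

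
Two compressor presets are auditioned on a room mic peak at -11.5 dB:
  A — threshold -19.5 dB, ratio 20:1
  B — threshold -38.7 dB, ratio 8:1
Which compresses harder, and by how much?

A: 8 dB over, compressed to 0.4 dB over, so 7.6 dB of GR.
B: 27.2 dB over, compressed to 3.4 dB over, so 23.8 dB of GR.
B applies 16.2 dB more gain reduction.

B, by 16.2 dB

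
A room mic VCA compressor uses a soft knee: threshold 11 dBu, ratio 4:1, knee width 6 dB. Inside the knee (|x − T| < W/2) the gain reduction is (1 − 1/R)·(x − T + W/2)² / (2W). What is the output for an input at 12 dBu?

x − T + W/2 = 12 − 11 + 3 = 4.
GR = (1 − 1/4) × 4² / 12 = 0.75 × 16 / 12 = 1 dB.
Output = 12 − 1 = 11 dBu.

11 dBu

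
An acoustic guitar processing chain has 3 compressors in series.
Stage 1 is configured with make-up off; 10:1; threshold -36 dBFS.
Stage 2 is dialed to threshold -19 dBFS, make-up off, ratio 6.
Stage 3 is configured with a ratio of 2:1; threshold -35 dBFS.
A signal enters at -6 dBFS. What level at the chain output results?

-34 dBFS

Stage 1: 30 dB above -36 dBFS, reduced 10:1 to 3 dB above → -33 dBFS.
Stage 2: below threshold (-33 ≤ -19); passes unchanged; output -33 dBFS.
Stage 3: 2 dB above -35 dBFS, reduced 2:1 to 1 dB above → -34 dBFS.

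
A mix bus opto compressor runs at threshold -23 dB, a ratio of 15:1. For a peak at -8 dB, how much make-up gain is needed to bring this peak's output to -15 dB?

The peak compresses to -23 + 15/15 = -22 dB.
To reach -15 dB requires -15 − (-22) = 7 dB of make-up.

7 dB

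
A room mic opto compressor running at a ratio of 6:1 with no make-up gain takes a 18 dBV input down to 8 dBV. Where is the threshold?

6 dBV

Let T be the threshold. Output overshoot = (input overshoot)/R, so 8 − T = (18 − T)/6.
6·(8 − T) = 18 − T → 5·T = 48 − 18 = 30.
T = 30/5 = 6 dBV.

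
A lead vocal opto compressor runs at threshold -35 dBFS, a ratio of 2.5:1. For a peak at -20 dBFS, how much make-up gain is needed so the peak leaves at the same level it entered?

The peak compresses to -35 + 15/2.5 = -29 dBFS.
To reach -20 dBFS requires -20 − (-29) = 9 dB of make-up.

9 dB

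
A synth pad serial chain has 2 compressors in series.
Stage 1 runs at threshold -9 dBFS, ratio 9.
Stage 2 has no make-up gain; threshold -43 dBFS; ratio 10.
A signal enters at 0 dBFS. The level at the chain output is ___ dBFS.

-39.5 dBFS

Stage 1: overshoot 9 dB → 9/9 = 1 dB → -8 dBFS.
Stage 2: 35 dB above -43 dBFS, reduced 10:1 to 3.5 dB above → -39.5 dBFS.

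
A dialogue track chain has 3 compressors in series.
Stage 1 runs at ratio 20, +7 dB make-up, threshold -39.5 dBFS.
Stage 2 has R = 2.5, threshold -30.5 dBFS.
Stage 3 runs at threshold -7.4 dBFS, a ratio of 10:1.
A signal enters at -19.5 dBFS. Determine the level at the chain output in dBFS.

Stage 1: -19.5 dBFS is 20 dB over -39.5 dBFS; at 20:1 that becomes 1 dB over, giving -38.5 dBFS; +7 dB make-up → -31.5 dBFS.
Stage 2: below threshold (-31.5 ≤ -30.5); passes unchanged; output -31.5 dBFS.
Stage 3: -31.5 dBFS ≤ -7.4 dBFS, so stage 3 doesn't engage; output -31.5 dBFS.

-31.5 dBFS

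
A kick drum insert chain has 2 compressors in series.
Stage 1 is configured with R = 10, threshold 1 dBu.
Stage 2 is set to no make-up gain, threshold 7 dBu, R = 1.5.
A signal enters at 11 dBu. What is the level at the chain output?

Stage 1: overshoot 10 dB → 10/10 = 1 dB → 2 dBu.
Stage 2: below threshold (2 ≤ 7); passes unchanged; output 2 dBu.

2 dBu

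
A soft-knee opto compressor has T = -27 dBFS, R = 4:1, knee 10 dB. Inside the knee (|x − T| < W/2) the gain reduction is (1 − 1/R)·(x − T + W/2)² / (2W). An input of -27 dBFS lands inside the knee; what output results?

x − T + W/2 = -27 − (-27) + 5 = 5.
GR = (1 − 1/4) × 5² / 20 = 0.75 × 25 / 20 = 0.9375 dB.
Output = -27 − 0.9375 = -27.9375 dBFS.

-27.9375 dBFS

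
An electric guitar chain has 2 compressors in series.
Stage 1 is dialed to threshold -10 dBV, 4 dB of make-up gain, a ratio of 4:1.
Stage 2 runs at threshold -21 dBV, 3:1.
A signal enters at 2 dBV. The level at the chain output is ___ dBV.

-15 dBV

Stage 1: overshoot 12 dB → 12/4 = 3 dB → -7 dBV; +4 dB make-up → -3 dBV.
Stage 2: -3 dBV is 18 dB over -21 dBV; at 3:1 that becomes 6 dB over, giving -15 dBV.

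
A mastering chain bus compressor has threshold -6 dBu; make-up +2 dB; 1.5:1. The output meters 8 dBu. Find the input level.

12 dBu

Before make-up, the level was 8 − 2 = 6 dBu.
Post-compression overshoot = 6 − (-6) = 12 dB.
Undo the ratio: input overshoot = 12 × 1.5 = 18 dB, giving input = 12 dBu.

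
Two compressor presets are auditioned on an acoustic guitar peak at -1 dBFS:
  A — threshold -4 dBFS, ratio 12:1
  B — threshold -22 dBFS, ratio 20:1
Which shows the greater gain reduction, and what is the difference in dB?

B, by 17.2 dB

A: GR = 3 − 3/12 = 2.75 dB.
B: GR = 21 − 21/20 = 19.95 dB.
Difference: 17.2 dB in favour of B.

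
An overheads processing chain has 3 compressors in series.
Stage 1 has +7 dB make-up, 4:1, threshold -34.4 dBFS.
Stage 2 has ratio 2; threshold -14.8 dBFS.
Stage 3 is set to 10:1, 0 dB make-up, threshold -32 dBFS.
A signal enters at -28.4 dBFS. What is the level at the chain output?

-31.39 dBFS

Stage 1: 6 dB above -34.4 dBFS, reduced 4:1 to 1.5 dB above → -32.9 dBFS; +7 dB make-up → -25.9 dBFS.
Stage 2: below threshold (-25.9 ≤ -14.8); passes unchanged; output -25.9 dBFS.
Stage 3: 6.1 dB above -32 dBFS, reduced 10:1 to 0.61 dB above → -31.39 dBFS.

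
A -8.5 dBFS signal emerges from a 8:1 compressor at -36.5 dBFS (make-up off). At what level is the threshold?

Gain reduction = -8.5 − (-36.5) = 28 dB; output overshoot = GR / (R − 1) = 28 / 7 = 4 dB.
Threshold = output − output overshoot = -36.5 − 4 = -40.5 dBFS.

-40.5 dBFS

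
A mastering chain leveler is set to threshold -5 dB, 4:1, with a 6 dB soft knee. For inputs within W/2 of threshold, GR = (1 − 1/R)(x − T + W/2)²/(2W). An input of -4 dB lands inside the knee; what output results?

x − T + W/2 = -4 − (-5) + 3 = 4.
GR = (1 − 1/4) × 4² / 12 = 0.75 × 16 / 12 = 1 dB.
Output = -4 − 1 = -5 dB.

-5 dB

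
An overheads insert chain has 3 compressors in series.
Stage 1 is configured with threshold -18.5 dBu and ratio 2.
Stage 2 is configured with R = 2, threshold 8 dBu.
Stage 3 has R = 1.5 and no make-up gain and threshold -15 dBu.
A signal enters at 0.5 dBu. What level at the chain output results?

Stage 1: 0.5 dBu is 19 dB over -18.5 dBu; at 2:1 that becomes 9.5 dB over, giving -9 dBu.
Stage 2: below threshold (-9 ≤ 8); passes unchanged; output -9 dBu.
Stage 3: 6 dB above -15 dBu, reduced 1.5:1 to 4 dB above → -11 dBu.

-11 dBu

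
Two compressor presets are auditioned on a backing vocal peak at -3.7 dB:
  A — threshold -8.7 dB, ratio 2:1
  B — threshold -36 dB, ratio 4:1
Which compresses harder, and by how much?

B, by 21.725 dB

A: 5 dB over, compressed to 2.5 dB over, so 2.5 dB of GR.
B: 32.3 dB over, compressed to 8.075 dB over, so 24.225 dB of GR.
Difference: 21.725 dB in favour of B.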